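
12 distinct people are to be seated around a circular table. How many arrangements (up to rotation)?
Circular: fix one position, arrange the rest. (12-1)! = 39916800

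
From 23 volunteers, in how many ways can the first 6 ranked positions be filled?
P(23,6) = 23!/(23-6)! = 72681840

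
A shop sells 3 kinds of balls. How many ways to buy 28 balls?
C(28+3-1, 3-1) = C(30, 2) = 435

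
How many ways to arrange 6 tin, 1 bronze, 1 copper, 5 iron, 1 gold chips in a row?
14! / (6! × 1! × 1! × 5! × 1!) = 1009008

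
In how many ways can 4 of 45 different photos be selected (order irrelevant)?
C(45,4) = 45!/(4!×41!) = 148995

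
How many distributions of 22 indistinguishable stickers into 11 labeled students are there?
C(22+11-1, 11-1) = C(32, 10) = 64512240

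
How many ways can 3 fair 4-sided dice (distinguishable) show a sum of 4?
Coefficient of x^4 in (x + x² + ... + x^4)^3. By inclusion-exclusion on dice exceeding 4: Σ_j (-1)^j C(3,j)·C(4-1-4j, 2) = C(3,0)·C(3,2) = 1·3 = 3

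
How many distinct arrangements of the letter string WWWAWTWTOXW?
11! / (6! × 1! × 1! × 2! × 1!) = 27720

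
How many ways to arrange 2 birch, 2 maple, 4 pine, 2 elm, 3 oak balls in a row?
13! / (2! × 2! × 4! × 2! × 3!) = 5405400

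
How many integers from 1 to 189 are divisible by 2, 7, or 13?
⌊189/2⌋+⌊189/7⌋+⌊189/13⌋ - ⌊189/14⌋-⌊189/26⌋-⌊189/91⌋ + ⌊189/182⌋ = 94+27+14 - 13-7-2 + 1 = 114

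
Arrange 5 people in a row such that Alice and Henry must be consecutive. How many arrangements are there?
Treat the 2 as one block: (5-2+1)! × 2! = 24 × 2 = 48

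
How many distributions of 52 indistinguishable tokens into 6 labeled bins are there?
C(52+6-1, 6-1) = C(57, 5) = 4187106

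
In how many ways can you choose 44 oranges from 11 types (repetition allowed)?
C(44+11-1, 11-1) = C(54, 10) = 23930713170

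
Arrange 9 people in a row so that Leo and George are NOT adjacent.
Total - adjacent = 9! - (9-1)!×2 = 362880 - 80640 = 282240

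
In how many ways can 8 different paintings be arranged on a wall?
8! = 40320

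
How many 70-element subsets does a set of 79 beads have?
C(79,70) = 79!/(70!×9!) = 205811513765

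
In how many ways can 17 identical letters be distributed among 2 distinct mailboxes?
C(17+2-1, 2-1) = C(18, 1) = 18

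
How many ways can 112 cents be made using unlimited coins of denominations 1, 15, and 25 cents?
Coefficient of x^112 in 1/(1-x^1) · 1/(1-x^15) · 1/(1-x^25). Case on j = number of 25-cent coins (j = 0..4); remainder r = 112 - 25j is made from {1,15} in ⌊r/15⌋+1 ways. r = 112, 87, 62, 37, 12 → 8 + 6 + 5 + 3 + 1 = 23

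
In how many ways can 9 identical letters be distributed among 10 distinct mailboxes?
C(9+10-1, 10-1) = C(18, 9) = 48620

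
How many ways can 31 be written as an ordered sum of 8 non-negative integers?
C(31+8-1, 8-1) = C(38, 7) = 12620256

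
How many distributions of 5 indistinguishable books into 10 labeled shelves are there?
C(5+10-1, 10-1) = C(14, 9) = 2002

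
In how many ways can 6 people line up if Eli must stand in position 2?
Fix one position: (6-1)! = 120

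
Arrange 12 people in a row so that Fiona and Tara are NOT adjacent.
Total - adjacent = 12! - (12-1)!×2 = 479001600 - 79833600 = 399168000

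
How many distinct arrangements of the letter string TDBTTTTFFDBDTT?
14! / (7! × 3! × 2! × 2!) = 720720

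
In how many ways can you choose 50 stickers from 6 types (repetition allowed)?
C(50+6-1, 6-1) = C(55, 5) = 3478761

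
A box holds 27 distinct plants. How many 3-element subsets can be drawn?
C(27,3) = 27!/(3!×24!) = 2925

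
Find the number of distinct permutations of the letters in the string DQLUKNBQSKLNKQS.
15! / (2! × 2! × 1! × 3! × 1! × 1! × 3! × 2!) = 4540536000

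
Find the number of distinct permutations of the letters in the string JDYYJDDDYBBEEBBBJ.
17! / (4! × 5! × 2! × 3! × 3!) = 1715313600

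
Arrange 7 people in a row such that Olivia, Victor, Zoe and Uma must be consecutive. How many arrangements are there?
Treat the 4 as one block: (7-4+1)! × 4! = 24 × 24 = 576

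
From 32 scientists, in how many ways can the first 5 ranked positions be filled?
P(32,5) = 32!/(32-5)! = 24165120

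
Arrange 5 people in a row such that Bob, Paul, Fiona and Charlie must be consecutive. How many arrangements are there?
Treat the 4 as one block: (5-4+1)! × 4! = 2 × 24 = 48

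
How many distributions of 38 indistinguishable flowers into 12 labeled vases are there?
C(38+12-1, 12-1) = C(49, 11) = 29135916264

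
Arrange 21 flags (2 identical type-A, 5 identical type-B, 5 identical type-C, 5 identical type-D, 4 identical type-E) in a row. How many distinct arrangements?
21! / (2! × 5! × 5! × 5! × 4!) = 615969113760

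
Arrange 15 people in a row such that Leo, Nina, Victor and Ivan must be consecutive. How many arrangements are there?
Treat the 4 as one block: (15-4+1)! × 4! = 479001600 × 24 = 11496038400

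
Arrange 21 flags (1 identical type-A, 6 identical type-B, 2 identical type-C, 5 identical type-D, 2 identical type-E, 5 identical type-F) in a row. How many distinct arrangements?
21! / (1! × 6! × 2! × 5! × 2! × 5!) = 1231938227520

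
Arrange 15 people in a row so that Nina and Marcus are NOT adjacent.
Total - adjacent = 15! - (15-1)!×2 = 1307674368000 - 174356582400 = 1133317785600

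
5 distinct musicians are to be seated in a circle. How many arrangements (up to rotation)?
Circular: fix one position, arrange the rest. (5-1)! = 24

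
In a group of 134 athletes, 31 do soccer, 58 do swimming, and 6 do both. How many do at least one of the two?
|A∪B| = |A| + |B| - |A∩B| = 31 + 58 - 6 = 83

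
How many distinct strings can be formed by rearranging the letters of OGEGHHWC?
8! / (1! × 2! × 1! × 2! × 1! × 1!) = 10080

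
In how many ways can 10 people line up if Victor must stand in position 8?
Fix one position: (10-1)! = 362880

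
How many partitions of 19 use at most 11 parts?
By conjugation, equals partitions of 19 into parts ≤ 11. Let r_j(i) = number of partitions of i into parts ≤ j, for i = 0..19. r_1(i) = 1 for all i; r_j(i) = r_{j-1}(i) + r_j(i-j). Rows j = 2..11: ≤2: 1 1 2 2 3 3 4 4 5 5 6 6 7 7 8 8 9 9 10 10; ≤3: 1 1 2 3 4 5 7 8 10 12 14 16 19 21 24 27 30 33 37 40; ≤4: 1 1 2 3 5 6 9 11 15 18 23 27 34 39 47 54 64 72 84 94; ≤5: 1 1 2 3 5 7 10 13 18 23 30 37 47 57 70 84 101 119 141 164; ≤6: 1 1 2 3 5 7 11 14 20 26 35 44 58 71 90 110 136 163 199 235; ≤7: 1 1 2 3 5 7 11 15 21 28 38 49 65 82 105 131 164 201 248 300; ≤8: 1 1 2 3 5 7 11 15 22 29 40 52 70 89 116 146 186 230 288 352; ≤9: 1 1 2 3 5 7 11 15 22 30 41 54 73 94 123 157 201 252 318 393; ≤10: 1 1 2 3 5 7 11 15 22 30 42 55 75 97 128 164 212 267 340 423; ≤11: 1 1 2 3 5 7 11 15 22 30 42 56 76 99 131 169 219 278 355 445. r_11(19) = 445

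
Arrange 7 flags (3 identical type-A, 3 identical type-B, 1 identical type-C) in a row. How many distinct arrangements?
7! / (3! × 3! × 1!) = 140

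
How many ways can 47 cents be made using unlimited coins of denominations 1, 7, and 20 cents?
Coefficient of x^47 in 1/(1-x^1) · 1/(1-x^7) · 1/(1-x^20). Case on j = number of 20-cent coins (j = 0..2); remainder r = 47 - 20j is made from {1,7} in ⌊r/7⌋+1 ways. r = 47, 27, 7 → 7 + 4 + 2 = 13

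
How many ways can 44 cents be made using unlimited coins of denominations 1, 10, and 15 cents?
Coefficient of x^44 in 1/(1-x^1) · 1/(1-x^10) · 1/(1-x^15). Case on j = number of 15-cent coins (j = 0..2); remainder r = 44 - 15j is made from {1,10} in ⌊r/10⌋+1 ways. r = 44, 29, 14 → 5 + 3 + 2 = 10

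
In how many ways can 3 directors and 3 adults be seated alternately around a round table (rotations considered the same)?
Fix one of the directors: (3-1)! ways for the remaining directors, × 3! ways for the adults = 2 × 6 = 12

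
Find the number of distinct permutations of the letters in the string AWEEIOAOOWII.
12! / (2! × 3! × 3! × 2! × 2!) = 1663200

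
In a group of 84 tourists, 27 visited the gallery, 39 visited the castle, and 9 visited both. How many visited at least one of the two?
|A∪B| = |A| + |B| - |A∩B| = 27 + 39 - 9 = 57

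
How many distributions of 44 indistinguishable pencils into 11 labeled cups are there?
C(44+11-1, 11-1) = C(54, 10) = 23930713170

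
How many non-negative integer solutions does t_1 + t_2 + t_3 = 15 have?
C(15+3-1, 3-1) = C(17, 2) = 136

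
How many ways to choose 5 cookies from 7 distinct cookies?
C(7,5) = 7!/(5!×2!) = 21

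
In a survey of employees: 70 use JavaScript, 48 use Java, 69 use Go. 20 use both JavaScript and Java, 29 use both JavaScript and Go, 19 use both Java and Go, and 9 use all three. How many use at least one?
|A∪B∪C| = 70+48+69-20-29-19+9 = 128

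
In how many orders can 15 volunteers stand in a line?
15! = 1307674368000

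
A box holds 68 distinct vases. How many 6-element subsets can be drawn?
C(68,6) = 68!/(6!×62!) = 109453344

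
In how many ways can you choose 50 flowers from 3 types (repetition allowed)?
C(50+3-1, 3-1) = C(52, 2) = 1326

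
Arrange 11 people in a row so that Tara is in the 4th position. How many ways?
Fix one position: (11-1)! = 3628800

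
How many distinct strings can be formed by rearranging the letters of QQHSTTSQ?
8! / (2! × 1! × 3! × 2!) = 1680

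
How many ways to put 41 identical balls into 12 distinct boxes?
C(41+12-1, 12-1) = C(52, 11) = 60403728840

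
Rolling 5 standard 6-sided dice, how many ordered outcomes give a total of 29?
Coefficient of x^29 in (x + x² + ... + x^6)^5. By inclusion-exclusion on dice exceeding 6: Σ_j (-1)^j C(5,j)·C(29-1-6j, 4) = C(5,0)·C(28,4) - C(5,1)·C(22,4) + C(5,2)·C(16,4) - C(5,3)·C(10,4) + C(5,4)·C(4,4) = 1·20475 - 5·7315 + 10·1820 - 10·210 + 5·1 = 5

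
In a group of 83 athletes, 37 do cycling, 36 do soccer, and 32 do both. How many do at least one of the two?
|A∪B| = |A| + |B| - |A∩B| = 37 + 36 - 32 = 41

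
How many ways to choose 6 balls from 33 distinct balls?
C(33,6) = 33!/(6!×27!) = 1107568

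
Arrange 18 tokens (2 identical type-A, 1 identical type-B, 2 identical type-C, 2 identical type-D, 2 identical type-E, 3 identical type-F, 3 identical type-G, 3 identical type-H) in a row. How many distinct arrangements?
18! / (2! × 1! × 2! × 2! × 2! × 3! × 3! × 3!) = 1852538688000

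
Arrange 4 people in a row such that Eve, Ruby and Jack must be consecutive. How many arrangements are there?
Treat the 3 as one block: (4-3+1)! × 3! = 2 × 6 = 12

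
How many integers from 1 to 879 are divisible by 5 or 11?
⌊879/5⌋ + ⌊879/11⌋ - ⌊879/55⌋ = 175 + 79 - 15 = 239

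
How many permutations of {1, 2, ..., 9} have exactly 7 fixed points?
Choose the 7 fixed points C(9,7) = 36, derange the rest: !2 = Σ_{j=0}^{2} (-1)^j·2!/j! = 2 - 2 + 1 = 1. Product = 36 × 1 = 36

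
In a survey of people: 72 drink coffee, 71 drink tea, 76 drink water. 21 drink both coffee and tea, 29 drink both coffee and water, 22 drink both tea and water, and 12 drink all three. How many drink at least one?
|A∪B∪C| = 72+71+76-21-29-22+12 = 159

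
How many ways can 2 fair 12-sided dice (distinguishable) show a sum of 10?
Coefficient of x^10 in (x + x² + ... + x^12)^2. By inclusion-exclusion on dice exceeding 12: Σ_j (-1)^j C(2,j)·C(10-1-12j, 1) = C(2,0)·C(9,1) = 1·9 = 9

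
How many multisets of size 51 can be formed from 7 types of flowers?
C(51+7-1, 7-1) = C(57, 6) = 36288252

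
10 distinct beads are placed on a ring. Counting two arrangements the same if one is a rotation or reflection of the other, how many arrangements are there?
(10-1)!/2 = 362880/2 = 181440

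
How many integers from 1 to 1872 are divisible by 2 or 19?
⌊1872/2⌋ + ⌊1872/19⌋ - ⌊1872/38⌋ = 936 + 98 - 49 = 985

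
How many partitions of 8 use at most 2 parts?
By conjugation, equals partitions of 8 into parts ≤ 2. Let r_j(i) = number of partitions of i into parts ≤ j, for i = 0..8. r_1(i) = 1 for all i; r_j(i) = r_{j-1}(i) + r_j(i-j). Rows j = 2..2: ≤2: 1 1 2 2 3 3 4 4 5. r_2(8) = 5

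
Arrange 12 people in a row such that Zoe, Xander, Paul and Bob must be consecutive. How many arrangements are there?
Treat the 4 as one block: (12-4+1)! × 4! = 362880 × 24 = 8709120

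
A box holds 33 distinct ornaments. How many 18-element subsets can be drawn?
C(33,18) = 33!/(18!×15!) = 1037158320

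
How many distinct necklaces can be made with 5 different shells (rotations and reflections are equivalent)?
(5-1)!/2 = 24/2 = 12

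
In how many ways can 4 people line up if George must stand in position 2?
Fix one position: (4-1)! = 6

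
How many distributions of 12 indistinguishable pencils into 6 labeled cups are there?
C(12+6-1, 6-1) = C(17, 5) = 6188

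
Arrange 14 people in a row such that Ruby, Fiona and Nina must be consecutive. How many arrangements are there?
Treat the 3 as one block: (14-3+1)! × 3! = 479001600 × 6 = 2874009600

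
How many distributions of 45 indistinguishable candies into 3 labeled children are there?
C(45+3-1, 3-1) = C(47, 2) = 1081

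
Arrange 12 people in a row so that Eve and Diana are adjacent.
Treat as block: (12-1)! × 2! = 39916800 × 2 = 79833600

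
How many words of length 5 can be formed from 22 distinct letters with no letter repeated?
P(22,5) = 22!/(22-5)! = 3160080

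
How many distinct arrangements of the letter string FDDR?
4! / (2! × 1! × 1!) = 12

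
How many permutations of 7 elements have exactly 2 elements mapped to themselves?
Choose the 2 fixed points C(7,2) = 21, derange the rest: !5 = Σ_{j=0}^{5} (-1)^j·5!/j! = 120 - 120 + 60 - 20 + 5 - 1 = 44. Product = 21 × 44 = 924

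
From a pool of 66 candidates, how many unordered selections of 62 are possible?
C(66,62) = 66!/(62!×4!) = 720720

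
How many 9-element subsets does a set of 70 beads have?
C(70,9) = 70!/(9!×61!) = 65033528560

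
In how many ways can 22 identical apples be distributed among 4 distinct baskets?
C(22+4-1, 4-1) = C(25, 3) = 2300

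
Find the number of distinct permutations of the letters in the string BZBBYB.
6! / (4! × 1! × 1!) = 30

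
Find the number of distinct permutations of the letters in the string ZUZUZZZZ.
8! / (2! × 6!) = 28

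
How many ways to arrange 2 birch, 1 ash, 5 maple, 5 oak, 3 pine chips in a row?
16! / (2! × 1! × 5! × 5! × 3!) = 121080960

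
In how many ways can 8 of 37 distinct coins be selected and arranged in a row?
P(37,8) = 37!/(37-8)! = 1556675366400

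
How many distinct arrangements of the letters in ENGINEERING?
11! / (3! × 3! × 2! × 2! × 1!) = 277200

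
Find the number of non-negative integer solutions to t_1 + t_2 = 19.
C(19+2-1, 2-1) = C(20, 1) = 20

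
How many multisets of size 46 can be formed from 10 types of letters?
C(46+10-1, 10-1) = C(55, 9) = 6358402050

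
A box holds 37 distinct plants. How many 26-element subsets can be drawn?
C(37,26) = 37!/(26!×11!) = 854992152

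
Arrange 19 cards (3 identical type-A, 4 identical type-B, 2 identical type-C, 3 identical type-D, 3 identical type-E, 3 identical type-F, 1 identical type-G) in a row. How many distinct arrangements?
19! / (3! × 4! × 2! × 3! × 3! × 3! × 1!) = 1955457504000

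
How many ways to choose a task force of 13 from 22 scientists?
C(22,13) = 22!/(13!×9!) = 497420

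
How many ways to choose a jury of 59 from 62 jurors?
C(62,59) = 62!/(59!×3!) = 37820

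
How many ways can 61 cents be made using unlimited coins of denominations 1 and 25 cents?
Coefficient of x^61 in 1/(1-x^1) · 1/(1-x^25). Use j coins of 25 for j = 0..⌊61/25⌋ = 2, the rest in 1s: 2 + 1 = 3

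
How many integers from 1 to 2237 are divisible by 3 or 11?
⌊2237/3⌋ + ⌊2237/11⌋ - ⌊2237/33⌋ = 745 + 203 - 67 = 881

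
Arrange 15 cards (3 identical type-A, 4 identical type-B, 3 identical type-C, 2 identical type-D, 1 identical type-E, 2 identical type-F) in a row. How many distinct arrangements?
15! / (3! × 4! × 3! × 2! × 1! × 2!) = 378378000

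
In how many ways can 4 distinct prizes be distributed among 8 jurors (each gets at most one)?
P(8,4) = 8!/(8-4)! = 1680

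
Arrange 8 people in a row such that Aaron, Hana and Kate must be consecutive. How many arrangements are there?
Treat the 3 as one block: (8-3+1)! × 3! = 720 × 6 = 4320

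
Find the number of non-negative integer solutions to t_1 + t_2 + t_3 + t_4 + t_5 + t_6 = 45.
C(45+6-1, 6-1) = C(50, 5) = 2118760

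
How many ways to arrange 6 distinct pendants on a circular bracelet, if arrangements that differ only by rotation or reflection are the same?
(6-1)!/2 = 120/2 = 60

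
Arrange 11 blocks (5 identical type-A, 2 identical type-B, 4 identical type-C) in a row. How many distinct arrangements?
11! / (5! × 2! × 4!) = 6930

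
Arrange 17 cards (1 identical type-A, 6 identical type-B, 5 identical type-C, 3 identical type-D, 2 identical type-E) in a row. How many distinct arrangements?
17! / (1! × 6! × 5! × 3! × 2!) = 343062720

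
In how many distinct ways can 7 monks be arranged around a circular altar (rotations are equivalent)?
Circular: fix one position, arrange the rest. (7-1)! = 720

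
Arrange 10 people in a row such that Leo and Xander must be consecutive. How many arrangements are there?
Treat the 2 as one block: (10-2+1)! × 2! = 362880 × 2 = 725760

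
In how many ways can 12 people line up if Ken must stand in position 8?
Fix one position: (12-1)! = 39916800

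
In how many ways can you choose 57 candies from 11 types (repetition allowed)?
C(57+11-1, 11-1) = C(67, 10) = 247994680648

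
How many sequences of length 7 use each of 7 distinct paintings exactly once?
7! = 5040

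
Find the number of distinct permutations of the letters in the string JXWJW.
5! / (1! × 2! × 2!) = 30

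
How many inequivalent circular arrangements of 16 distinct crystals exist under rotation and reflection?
(16-1)!/2 = 1307674368000/2 = 653837184000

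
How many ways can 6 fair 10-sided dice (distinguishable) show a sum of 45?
Coefficient of x^45 in (x + x² + ... + x^10)^6. By inclusion-exclusion on dice exceeding 10: Σ_j (-1)^j C(6,j)·C(45-1-10j, 5) = C(6,0)·C(44,5) - C(6,1)·C(34,5) + C(6,2)·C(24,5) - C(6,3)·C(14,5) = 1·1086008 - 6·278256 + 15·42504 - 20·2002 = 13992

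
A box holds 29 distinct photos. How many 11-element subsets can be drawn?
C(29,11) = 29!/(11!×18!) = 34597290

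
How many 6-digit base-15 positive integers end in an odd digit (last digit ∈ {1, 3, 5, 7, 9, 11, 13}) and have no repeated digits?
Last∈{1,3,5,7,9,11,13}. Last=0: 0. Last nonzero: 7×13×P(13,4) = 1561560. Total = 1561560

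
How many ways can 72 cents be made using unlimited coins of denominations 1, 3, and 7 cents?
Coefficient of x^72 in 1/(1-x^1) · 1/(1-x^3) · 1/(1-x^7). Case on j = number of 7-cent coins (j = 0..10); remainder r = 72 - 7j is made from {1,3} in ⌊r/3⌋+1 ways. r = 72, 65, 58, 51, 44, 37, 30, 23, 16, 9, 2 → 25 + 22 + 20 + 18 + 15 + 13 + 11 + 8 + 6 + 4 + 1 = 143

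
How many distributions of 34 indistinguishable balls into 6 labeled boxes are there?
C(34+6-1, 6-1) = C(39, 5) = 575757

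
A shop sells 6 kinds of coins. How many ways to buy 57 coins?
C(57+6-1, 6-1) = C(62, 5) = 6471002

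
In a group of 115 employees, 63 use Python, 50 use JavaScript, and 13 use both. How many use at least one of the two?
|A∪B| = |A| + |B| - |A∩B| = 63 + 50 - 13 = 100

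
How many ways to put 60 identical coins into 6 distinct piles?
C(60+6-1, 6-1) = C(65, 5) = 8259888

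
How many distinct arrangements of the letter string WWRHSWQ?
7! / (3! × 1! × 1! × 1! × 1!) = 840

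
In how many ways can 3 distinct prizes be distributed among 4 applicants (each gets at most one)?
P(4,3) = 4!/(4-3)! = 24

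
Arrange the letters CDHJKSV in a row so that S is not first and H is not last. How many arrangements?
By inclusion-exclusion: 7! - 2×(7-1)! + (7-2)! = 5040 - 1440 + 120 = 3720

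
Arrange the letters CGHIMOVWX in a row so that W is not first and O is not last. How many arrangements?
By inclusion-exclusion: 9! - 2×(9-1)! + (9-2)! = 362880 - 80640 + 5040 = 287280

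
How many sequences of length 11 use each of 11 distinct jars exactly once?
11! = 39916800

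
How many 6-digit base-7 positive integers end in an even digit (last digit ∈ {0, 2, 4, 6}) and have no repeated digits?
Last∈{0,2,4,6}. Last=0: 720. Last nonzero: 3×5×P(5,4) = 1800. Total = 2520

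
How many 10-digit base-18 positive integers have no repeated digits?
First digit: 17 choices (nonzero). Then descending: 17 × 17 × 16 × 15 × 14 × 13 × 12 × 11 × 10 × 9 = 149967417600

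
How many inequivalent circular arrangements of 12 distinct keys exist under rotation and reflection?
(12-1)!/2 = 39916800/2 = 19958400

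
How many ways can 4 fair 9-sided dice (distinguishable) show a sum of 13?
Coefficient of x^13 in (x + x² + ... + x^9)^4. By inclusion-exclusion on dice exceeding 9: Σ_j (-1)^j C(4,j)·C(13-1-9j, 3) = C(4,0)·C(12,3) - C(4,1)·C(3,3) = 1·220 - 4·1 = 216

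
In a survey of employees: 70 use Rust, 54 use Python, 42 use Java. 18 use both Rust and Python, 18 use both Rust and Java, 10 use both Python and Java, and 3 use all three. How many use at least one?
|A∪B∪C| = 70+54+42-18-18-10+3 = 123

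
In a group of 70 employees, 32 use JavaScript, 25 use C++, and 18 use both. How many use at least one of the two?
|A∪B| = |A| + |B| - |A∩B| = 32 + 25 - 18 = 39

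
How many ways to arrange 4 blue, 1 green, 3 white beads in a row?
8! / (4! × 1! × 3!) = 280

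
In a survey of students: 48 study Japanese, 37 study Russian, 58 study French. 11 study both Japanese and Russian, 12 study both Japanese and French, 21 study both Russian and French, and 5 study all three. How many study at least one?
|A∪B∪C| = 48+37+58-11-12-21+5 = 104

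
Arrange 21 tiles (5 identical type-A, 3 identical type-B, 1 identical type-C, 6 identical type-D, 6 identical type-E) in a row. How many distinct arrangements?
21! / (5! × 3! × 1! × 6! × 6!) = 136882025280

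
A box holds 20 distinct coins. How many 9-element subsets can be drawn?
C(20,9) = 20!/(9!×11!) = 167960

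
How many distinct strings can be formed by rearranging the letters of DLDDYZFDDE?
10! / (1! × 5! × 1! × 1! × 1! × 1!) = 30240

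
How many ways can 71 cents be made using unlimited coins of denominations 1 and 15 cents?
Coefficient of x^71 in 1/(1-x^1) · 1/(1-x^15). Use j coins of 15 for j = 0..⌊71/15⌋ = 4, the rest in 1s: 4 + 1 = 5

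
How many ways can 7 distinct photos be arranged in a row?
7! = 5040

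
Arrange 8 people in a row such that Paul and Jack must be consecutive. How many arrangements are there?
Treat the 2 as one block: (8-2+1)! × 2! = 5040 × 2 = 10080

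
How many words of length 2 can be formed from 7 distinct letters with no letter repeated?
P(7,2) = 7!/(7-2)! = 42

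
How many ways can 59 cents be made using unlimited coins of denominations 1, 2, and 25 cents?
Coefficient of x^59 in 1/(1-x^1) · 1/(1-x^2) · 1/(1-x^25). Case on j = number of 25-cent coins (j = 0..2); remainder r = 59 - 25j is made from {1,2} in ⌊r/2⌋+1 ways. r = 59, 34, 9 → 30 + 18 + 5 = 53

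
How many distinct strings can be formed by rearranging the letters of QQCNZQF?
7! / (1! × 3! × 1! × 1! × 1!) = 840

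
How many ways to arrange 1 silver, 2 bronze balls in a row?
3! / (1! × 2!) = 3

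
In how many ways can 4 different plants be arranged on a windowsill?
4! = 24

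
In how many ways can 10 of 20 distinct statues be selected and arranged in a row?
P(20,10) = 20!/(20-10)! = 670442572800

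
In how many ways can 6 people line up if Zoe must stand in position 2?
Fix one position: (6-1)! = 120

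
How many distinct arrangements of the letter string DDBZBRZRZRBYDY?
14! / (3! × 3! × 3! × 3! × 2!) = 33633600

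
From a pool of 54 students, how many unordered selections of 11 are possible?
C(54,11) = 54!/(11!×43!) = 95722852680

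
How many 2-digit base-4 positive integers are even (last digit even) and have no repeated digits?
Last∈{0,2}. Last=0: 3. Last nonzero: 1×2×P(2,0) = 2. Total = 5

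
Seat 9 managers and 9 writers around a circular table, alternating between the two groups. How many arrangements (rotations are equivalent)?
Fix one of the managers: (9-1)! ways for the remaining managers, × 9! ways for the writers = 40320 × 362880 = 14631321600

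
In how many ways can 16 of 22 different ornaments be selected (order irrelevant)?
C(22,16) = 22!/(16!×6!) = 74613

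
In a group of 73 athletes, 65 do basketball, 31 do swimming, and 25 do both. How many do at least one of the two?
|A∪B| = |A| + |B| - |A∩B| = 65 + 31 - 25 = 71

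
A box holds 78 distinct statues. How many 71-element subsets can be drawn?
C(78,71) = 78!/(71!×7!) = 2641902120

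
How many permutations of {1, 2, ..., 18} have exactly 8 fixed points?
Choose the 8 fixed points C(18,8) = 43758, derange the rest: !10 = Σ_{j=0}^{10} (-1)^j·10!/j! = 3628800 - 3628800 + 1814400 - 604800 + 151200 - 30240 + 5040 - 720 + 90 - 10 + 1 = 1334961. Product = 43758 × 1334961 = 58415223438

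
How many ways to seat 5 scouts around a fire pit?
Circular: fix one position, arrange the rest. (5-1)! = 24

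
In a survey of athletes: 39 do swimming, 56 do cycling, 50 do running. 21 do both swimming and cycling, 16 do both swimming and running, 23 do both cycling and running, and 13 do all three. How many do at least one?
|A∪B∪C| = 39+56+50-21-16-23+13 = 98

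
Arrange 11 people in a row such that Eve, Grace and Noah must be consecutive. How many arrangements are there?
Treat the 3 as one block: (11-3+1)! × 3! = 362880 × 6 = 2177280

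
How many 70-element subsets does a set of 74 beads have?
C(74,70) = 74!/(70!×4!) = 1150626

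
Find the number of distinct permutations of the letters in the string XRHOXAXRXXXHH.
13! / (2! × 6! × 3! × 1! × 1!) = 720720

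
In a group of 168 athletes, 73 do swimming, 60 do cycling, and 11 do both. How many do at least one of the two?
|A∪B| = |A| + |B| - |A∩B| = 73 + 60 - 11 = 122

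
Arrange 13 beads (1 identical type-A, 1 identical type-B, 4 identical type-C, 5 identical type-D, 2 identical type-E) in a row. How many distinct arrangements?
13! / (1! × 1! × 4! × 5! × 2!) = 1081080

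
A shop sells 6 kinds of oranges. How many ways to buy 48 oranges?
C(48+6-1, 6-1) = C(53, 5) = 2869685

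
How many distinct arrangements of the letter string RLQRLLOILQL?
11! / (2! × 1! × 1! × 5! × 2!) = 83160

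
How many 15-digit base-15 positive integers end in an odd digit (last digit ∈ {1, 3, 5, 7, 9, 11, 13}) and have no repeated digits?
Last∈{1,3,5,7,9,11,13}. Last=0: 0. Last nonzero: 7×13×P(13,13) = 566658892800. Total = 566658892800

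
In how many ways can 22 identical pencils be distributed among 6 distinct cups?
C(22+6-1, 6-1) = C(27, 5) = 80730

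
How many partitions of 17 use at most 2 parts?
By conjugation, equals partitions of 17 into parts ≤ 2. Let r_j(i) = number of partitions of i into parts ≤ j, for i = 0..17. r_1(i) = 1 for all i; r_j(i) = r_{j-1}(i) + r_j(i-j). Rows j = 2..2: ≤2: 1 1 2 2 3 3 4 4 5 5 6 6 7 7 8 8 9 9. r_2(17) = 9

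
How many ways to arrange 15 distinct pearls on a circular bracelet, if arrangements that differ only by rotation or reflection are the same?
(15-1)!/2 = 87178291200/2 = 43589145600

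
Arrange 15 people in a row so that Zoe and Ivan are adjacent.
Treat as block: (15-1)! × 2! = 87178291200 × 2 = 174356582400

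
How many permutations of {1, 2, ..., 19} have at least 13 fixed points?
Exactly j fixed points: C(19,j)·!(19-j); sum over j ≥ 13 (derangement numbers via !m = (m-1)·(!(m-1) + !(m-2)): !0..!6 = 1, 0, 1, 2, 9, 44, 265). Σ_{j=13}^{19} C(19,j)·!(19-j) = C(19,13)·!6 + C(19,14)·!5 + C(19,15)·!4 + C(19,16)·!3 + C(19,17)·!2 + C(19,18)·!1 + C(19,19)·!0 = 27132·265 + 11628·44 + 3876·9 + 969·2 + 171·1 + 19·0 + 1·1 = 7738606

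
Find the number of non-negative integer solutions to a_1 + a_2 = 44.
C(44+2-1, 2-1) = C(45, 1) = 45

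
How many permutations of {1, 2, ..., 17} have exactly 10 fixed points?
Choose the 10 fixed points C(17,10) = 19448, derange the rest: !7 = Σ_{j=0}^{7} (-1)^j·7!/j! = 5040 - 5040 + 2520 - 840 + 210 - 42 + 7 - 1 = 1854. Product = 19448 × 1854 = 36056592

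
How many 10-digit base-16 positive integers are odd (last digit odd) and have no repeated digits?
Last∈{1,3,5,7,9,11,13,15}. Last=0: 0. Last nonzero: 8×14×P(14,8) = 13561067520. Total = 13561067520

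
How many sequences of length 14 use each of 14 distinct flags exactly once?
14! = 87178291200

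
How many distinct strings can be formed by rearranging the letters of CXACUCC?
7! / (1! × 4! × 1! × 1!) = 210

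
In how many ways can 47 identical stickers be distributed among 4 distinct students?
C(47+4-1, 4-1) = C(50, 3) = 19600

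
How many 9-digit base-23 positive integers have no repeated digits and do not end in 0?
Last digit: 22 nonzero choices. First digit: 21 (nonzero, ≠last). Middle 7: P(21,7) = 586051200. Total = 270755654400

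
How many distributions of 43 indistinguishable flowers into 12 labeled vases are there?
C(43+12-1, 12-1) = C(54, 11) = 95722852680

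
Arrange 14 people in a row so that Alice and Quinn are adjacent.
Treat as block: (14-1)! × 2! = 6227020800 × 2 = 12454041600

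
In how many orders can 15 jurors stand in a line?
15! = 1307674368000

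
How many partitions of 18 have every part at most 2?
Let r_j(i) = number of partitions of i into parts ≤ j, for i = 0..18. r_1(i) = 1 for all i; r_j(i) = r_{j-1}(i) + r_j(i-j). Rows j = 2..2: ≤2: 1 1 2 2 3 3 4 4 5 5 6 6 7 7 8 8 9 9 10. r_2(18) = 10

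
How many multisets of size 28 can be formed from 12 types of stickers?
C(28+12-1, 12-1) = C(39, 11) = 1676056044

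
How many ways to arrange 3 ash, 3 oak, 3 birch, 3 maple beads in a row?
12! / (3! × 3! × 3! × 3!) = 369600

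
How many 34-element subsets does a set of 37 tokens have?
C(37,34) = 37!/(34!×3!) = 7770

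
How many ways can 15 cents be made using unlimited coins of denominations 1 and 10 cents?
Coefficient of x^15 in 1/(1-x^1) · 1/(1-x^10). Use j coins of 10 for j = 0..⌊15/10⌋ = 1, the rest in 1s: 1 + 1 = 2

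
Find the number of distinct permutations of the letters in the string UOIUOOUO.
8! / (4! × 1! × 3!) = 280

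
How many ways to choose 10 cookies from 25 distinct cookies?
C(25,10) = 25!/(10!×15!) = 3268760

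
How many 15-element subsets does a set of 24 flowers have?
C(24,15) = 24!/(15!×9!) = 1307504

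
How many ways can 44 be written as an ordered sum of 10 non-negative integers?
C(44+10-1, 10-1) = C(53, 9) = 4431613550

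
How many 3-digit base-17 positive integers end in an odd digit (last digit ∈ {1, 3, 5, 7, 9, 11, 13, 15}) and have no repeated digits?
Last∈{1,3,5,7,9,11,13,15}. Last=0: 0. Last nonzero: 8×15×P(15,1) = 1800. Total = 1800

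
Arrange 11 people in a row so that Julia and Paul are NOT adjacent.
Total - adjacent = 11! - (11-1)!×2 = 39916800 - 7257600 = 32659200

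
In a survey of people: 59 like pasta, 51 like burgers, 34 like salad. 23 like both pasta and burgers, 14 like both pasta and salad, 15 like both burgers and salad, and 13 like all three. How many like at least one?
|A∪B∪C| = 59+51+34-23-14-15+13 = 105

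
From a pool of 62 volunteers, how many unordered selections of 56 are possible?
C(62,56) = 62!/(56!×6!) = 61474519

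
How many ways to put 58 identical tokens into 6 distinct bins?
C(58+6-1, 6-1) = C(63, 5) = 7028847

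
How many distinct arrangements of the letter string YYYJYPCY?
8! / (1! × 1! × 5! × 1!) = 336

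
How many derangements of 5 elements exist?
!5 = Σ_{j=0}^{5} (-1)^j·5!/j! = 120 - 120 + 60 - 20 + 5 - 1 = 44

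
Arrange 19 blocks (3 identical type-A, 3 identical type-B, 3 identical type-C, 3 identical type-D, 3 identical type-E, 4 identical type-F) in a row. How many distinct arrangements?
19! / (3! × 3! × 3! × 3! × 3! × 4!) = 651819168000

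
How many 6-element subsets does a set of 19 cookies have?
C(19,6) = 19!/(6!×13!) = 27132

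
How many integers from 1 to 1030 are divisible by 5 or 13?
⌊1030/5⌋ + ⌊1030/13⌋ - ⌊1030/65⌋ = 206 + 79 - 15 = 270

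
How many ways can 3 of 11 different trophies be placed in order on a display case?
P(11,3) = 11!/(11-3)! = 990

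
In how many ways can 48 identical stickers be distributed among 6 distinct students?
C(48+6-1, 6-1) = C(53, 5) = 2869685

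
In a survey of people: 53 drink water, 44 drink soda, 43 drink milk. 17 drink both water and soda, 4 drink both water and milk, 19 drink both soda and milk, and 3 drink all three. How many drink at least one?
|A∪B∪C| = 53+44+43-17-4-19+3 = 103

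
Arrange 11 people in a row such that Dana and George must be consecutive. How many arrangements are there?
Treat the 2 as one block: (11-2+1)! × 2! = 3628800 × 2 = 7257600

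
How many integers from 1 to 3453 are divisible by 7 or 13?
⌊3453/7⌋ + ⌊3453/13⌋ - ⌊3453/91⌋ = 493 + 265 - 37 = 721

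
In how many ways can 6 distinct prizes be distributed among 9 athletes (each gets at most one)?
P(9,6) = 9!/(9-6)! = 60480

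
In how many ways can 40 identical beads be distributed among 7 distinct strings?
C(40+7-1, 7-1) = C(46, 6) = 9366819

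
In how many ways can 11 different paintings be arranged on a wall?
11! = 39916800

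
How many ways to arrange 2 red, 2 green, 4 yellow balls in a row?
8! / (2! × 2! × 4!) = 420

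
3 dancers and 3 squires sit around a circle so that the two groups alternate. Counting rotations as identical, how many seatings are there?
Fix one of the dancers: (3-1)! ways for the remaining dancers, × 3! ways for the squires = 2 × 6 = 12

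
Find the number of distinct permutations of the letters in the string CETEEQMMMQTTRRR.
15! / (3! × 3! × 2! × 3! × 3! × 1!) = 504504000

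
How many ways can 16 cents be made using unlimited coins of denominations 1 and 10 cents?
Coefficient of x^16 in 1/(1-x^1) · 1/(1-x^10). Use j coins of 10 for j = 0..⌊16/10⌋ = 1, the rest in 1s: 1 + 1 = 2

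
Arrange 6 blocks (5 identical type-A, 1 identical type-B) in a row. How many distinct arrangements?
6! / (5! × 1!) = 6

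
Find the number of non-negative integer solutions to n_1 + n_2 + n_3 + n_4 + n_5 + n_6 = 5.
C(5+6-1, 6-1) = C(10, 5) = 252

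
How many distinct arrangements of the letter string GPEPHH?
6! / (1! × 2! × 1! × 2!) = 180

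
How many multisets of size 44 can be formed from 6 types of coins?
C(44+6-1, 6-1) = C(49, 5) = 1906884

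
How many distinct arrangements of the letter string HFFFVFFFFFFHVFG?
15! / (1! × 10! × 2! × 2!) = 90090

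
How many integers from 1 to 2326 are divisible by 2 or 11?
⌊2326/2⌋ + ⌊2326/11⌋ - ⌊2326/22⌋ = 1163 + 211 - 105 = 1269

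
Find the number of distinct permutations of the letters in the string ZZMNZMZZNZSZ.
12! / (7! × 2! × 2! × 1!) = 23760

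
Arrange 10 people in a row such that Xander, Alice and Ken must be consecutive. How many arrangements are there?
Treat the 3 as one block: (10-3+1)! × 3! = 40320 × 6 = 241920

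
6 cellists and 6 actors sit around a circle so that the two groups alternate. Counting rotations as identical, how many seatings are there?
Fix one of the cellists: (6-1)! ways for the remaining cellists, × 6! ways for the actors = 120 × 720 = 86400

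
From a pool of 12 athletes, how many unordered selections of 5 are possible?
C(12,5) = 12!/(5!×7!) = 792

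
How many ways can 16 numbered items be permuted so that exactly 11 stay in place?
Choose the 11 fixed points C(16,11) = 4368, derange the rest: !5 = Σ_{j=0}^{5} (-1)^j·5!/j! = 120 - 120 + 60 - 20 + 5 - 1 = 44. Product = 4368 × 44 = 192192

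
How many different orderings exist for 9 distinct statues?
9! = 362880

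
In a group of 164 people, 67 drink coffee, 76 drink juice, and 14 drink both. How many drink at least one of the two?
|A∪B| = |A| + |B| - |A∩B| = 67 + 76 - 14 = 129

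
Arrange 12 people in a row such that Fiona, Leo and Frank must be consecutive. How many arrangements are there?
Treat the 3 as one block: (12-3+1)! × 3! = 3628800 × 6 = 21772800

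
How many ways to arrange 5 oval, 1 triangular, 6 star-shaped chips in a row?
12! / (5! × 1! × 6!) = 5544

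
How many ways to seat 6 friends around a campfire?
Circular: fix one position, arrange the rest. (6-1)! = 120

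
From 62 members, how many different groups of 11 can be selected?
C(62,11) = 62!/(11!×51!) = 508271323092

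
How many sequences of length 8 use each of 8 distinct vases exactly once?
8! = 40320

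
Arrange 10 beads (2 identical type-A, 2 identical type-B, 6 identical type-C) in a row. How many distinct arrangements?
10! / (2! × 2! × 6!) = 1260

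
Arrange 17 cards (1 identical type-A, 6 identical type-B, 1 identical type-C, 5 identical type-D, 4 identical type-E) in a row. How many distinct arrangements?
17! / (1! × 6! × 1! × 5! × 4!) = 171531360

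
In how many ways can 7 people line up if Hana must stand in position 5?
Fix one position: (7-1)! = 720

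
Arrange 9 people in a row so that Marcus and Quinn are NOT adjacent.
Total - adjacent = 9! - (9-1)!×2 = 362880 - 80640 = 282240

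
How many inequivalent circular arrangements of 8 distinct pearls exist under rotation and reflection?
(8-1)!/2 = 5040/2 = 2520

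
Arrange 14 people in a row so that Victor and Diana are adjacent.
Treat as block: (14-1)! × 2! = 6227020800 × 2 = 12454041600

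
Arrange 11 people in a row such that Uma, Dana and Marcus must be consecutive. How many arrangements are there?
Treat the 3 as one block: (11-3+1)! × 3! = 362880 × 6 = 2177280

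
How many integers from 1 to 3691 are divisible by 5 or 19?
⌊3691/5⌋ + ⌊3691/19⌋ - ⌊3691/95⌋ = 738 + 194 - 38 = 894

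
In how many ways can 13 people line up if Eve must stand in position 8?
Fix one position: (13-1)! = 479001600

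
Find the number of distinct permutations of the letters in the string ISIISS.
6! / (3! × 3!) = 20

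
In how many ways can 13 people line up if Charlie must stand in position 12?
Fix one position: (13-1)! = 479001600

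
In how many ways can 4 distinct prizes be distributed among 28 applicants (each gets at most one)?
P(28,4) = 28!/(28-4)! = 491400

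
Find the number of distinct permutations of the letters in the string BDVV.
4! / (1! × 1! × 2!) = 12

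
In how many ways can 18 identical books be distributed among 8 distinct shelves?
C(18+8-1, 8-1) = C(25, 7) = 480700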